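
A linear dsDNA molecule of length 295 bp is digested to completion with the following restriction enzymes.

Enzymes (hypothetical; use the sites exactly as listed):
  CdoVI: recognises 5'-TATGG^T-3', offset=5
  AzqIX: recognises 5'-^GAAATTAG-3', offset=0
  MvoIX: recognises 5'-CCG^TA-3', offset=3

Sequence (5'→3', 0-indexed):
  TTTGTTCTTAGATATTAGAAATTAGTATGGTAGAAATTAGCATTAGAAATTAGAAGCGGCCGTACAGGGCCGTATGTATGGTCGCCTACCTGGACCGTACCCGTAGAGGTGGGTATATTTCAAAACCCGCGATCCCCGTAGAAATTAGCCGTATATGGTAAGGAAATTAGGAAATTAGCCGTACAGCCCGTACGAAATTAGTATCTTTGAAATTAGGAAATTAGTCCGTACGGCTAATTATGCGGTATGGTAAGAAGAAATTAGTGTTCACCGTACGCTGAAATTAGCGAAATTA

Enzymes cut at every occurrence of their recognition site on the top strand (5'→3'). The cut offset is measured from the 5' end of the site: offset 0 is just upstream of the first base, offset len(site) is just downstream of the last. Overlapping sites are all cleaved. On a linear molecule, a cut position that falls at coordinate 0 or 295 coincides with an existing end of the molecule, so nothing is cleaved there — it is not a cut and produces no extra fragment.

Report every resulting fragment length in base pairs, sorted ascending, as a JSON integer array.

Site scan:
  CdoVI (TATGGT, off=5): starts [25, 76, 153, 245] → cuts [30, 81, 158, 250]
  AzqIX (GAAATTAG, off=0): starts [17, 32, 45, 140, 162, 170, 193, 208, 216, 256, 279] → cuts [17, 32, 45, 140, 162, 170, 193, 208, 216, 256, 279]
  MvoIX (CCGTA, off=3): starts [59, 69, 94, 100, 135, 148, 178, 187, 225, 270] → cuts [62, 72, 97, 103, 138, 151, 181, 190, 228, 273]

All cut coordinates (distinct, sorted): [17, 30, 32, 45, 62, 72, 81, 97, 103, 138, 140, 151, 158, 162, 170, 181, 190, 193, 208, 216, 228, 250, 256, 273, 279]

Fragment lengths:
  [0,17): 17 bp
  [17,30): 13 bp
  [30,32): 2 bp
  [32,45): 13 bp
  [45,62): 17 bp
  [62,72): 10 bp
  [72,81): 9 bp
  [81,97): 16 bp
  [97,103): 6 bp
  [103,138): 35 bp
  [138,140): 2 bp
  [140,151): 11 bp
  [151,158): 7 bp
  [158,162): 4 bp
  [162,170): 8 bp
  [170,181): 11 bp
  [181,190): 9 bp
  [190,193): 3 bp
  [193,208): 15 bp
  [208,216): 8 bp
  [216,228): 12 bp
  [228,250): 22 bp
  [250,256): 6 bp
  [256,273): 17 bp
  [273,279): 6 bp
  [279,295): 16 bp

[2,2,3,4,6,6,6,7,8,8,9,9,10,11,11,12,13,13,15,16,16,17,17,17,22,35]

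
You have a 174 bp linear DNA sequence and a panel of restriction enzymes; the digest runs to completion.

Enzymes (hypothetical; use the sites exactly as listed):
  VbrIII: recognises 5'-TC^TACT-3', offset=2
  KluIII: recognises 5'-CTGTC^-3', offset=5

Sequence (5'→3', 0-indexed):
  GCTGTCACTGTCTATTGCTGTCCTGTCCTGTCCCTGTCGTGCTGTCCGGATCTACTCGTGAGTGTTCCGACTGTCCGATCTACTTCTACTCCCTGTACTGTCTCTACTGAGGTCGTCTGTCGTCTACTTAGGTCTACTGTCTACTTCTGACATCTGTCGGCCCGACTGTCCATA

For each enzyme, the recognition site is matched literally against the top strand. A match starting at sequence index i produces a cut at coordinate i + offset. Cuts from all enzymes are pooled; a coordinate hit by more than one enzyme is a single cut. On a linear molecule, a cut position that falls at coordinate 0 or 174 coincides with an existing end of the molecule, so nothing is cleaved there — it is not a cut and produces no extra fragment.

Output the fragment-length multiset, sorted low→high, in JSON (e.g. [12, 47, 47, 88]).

Site scan:
  VbrIII (TCTACT, off=2): starts [50, 78, 84, 102, 122, 132, 139] → cuts [52, 80, 86, 104, 124, 134, 141]
  KluIII (CTGTC, off=5): starts [1, 7, 17, 22, 27, 33, 41, 70, 97, 116, 136, 153, 165] → cuts [6, 12, 22, 27, 32, 38, 46, 75, 102, 121, 141, 158, 170]

Pooled cuts: [6, 12, 22, 27, 32, 38, 46, 52, 75, 80, 86, 102, 104, 121, 124, 134, 141, 158, 170]

Fragments:
  [0,6): 6 bp
  [6,12): 6 bp
  [12,22): 10 bp
  [22,27): 5 bp
  [27,32): 5 bp
  [32,38): 6 bp
  [38,46): 8 bp
  [46,52): 6 bp
  [52,75): 23 bp
  [75,80): 5 bp
  [80,86): 6 bp
  [86,102): 16 bp
  [102,104): 2 bp
  [104,121): 17 bp
  [121,124): 3 bp
  [124,134): 10 bp
  [134,141): 7 bp
  [141,158): 17 bp
  [158,170): 12 bp
  [170,174): 4 bp

[2,3,4,5,5,5,6,6,6,6,6,7,8,10,10,12,16,17,17,23]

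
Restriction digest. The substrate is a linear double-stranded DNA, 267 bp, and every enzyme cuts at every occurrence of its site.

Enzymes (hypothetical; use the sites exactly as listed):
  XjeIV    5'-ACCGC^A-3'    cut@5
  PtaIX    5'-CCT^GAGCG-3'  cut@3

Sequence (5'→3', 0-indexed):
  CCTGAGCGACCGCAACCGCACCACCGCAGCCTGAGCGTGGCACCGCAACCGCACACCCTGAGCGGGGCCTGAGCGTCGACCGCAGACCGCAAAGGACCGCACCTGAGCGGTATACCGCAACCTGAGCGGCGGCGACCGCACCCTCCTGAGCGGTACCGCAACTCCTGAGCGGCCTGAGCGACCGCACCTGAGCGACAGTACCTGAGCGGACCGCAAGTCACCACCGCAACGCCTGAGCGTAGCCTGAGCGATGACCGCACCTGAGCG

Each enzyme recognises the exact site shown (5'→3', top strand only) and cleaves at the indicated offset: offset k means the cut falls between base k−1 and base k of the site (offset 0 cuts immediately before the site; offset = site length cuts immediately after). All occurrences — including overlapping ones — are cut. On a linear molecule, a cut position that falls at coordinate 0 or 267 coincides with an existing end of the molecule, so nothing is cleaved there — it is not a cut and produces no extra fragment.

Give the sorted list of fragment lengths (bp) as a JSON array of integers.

[3,4,4,4,5,5,5,6,6,7,7,7,7,8,8,9,10,10,10,11,11,11,12,13,13,13,14,14,14,16]

Per-enzyme occurrences:
  XjeIV ACCGCA/5: at [8, 14, 22, 41, 47, 78, 85, 95, 113, 134, 154, 180, 209, 222, 253] ⇒ [13, 19, 27, 46, 52, 83, 90, 100, 118, 139, 159, 185, 214, 227, 258]
  PtaIX CCTGAGCG/3: at [0, 29, 56, 67, 101, 120, 144, 163, 172, 186, 200, 231, 242, 259] ⇒ [3, 32, 59, 70, 104, 123, 147, 166, 175, 189, 203, 234, 245, 262]

Pooled cuts: [3, 13, 19, 27, 32, 46, 52, 59, 70, 83, 90, 100, 104, 118, 123, 139, 147, 159, 166, 175, 185, 189, 203, 214, 227, 234, 245, 258, 262]

Fragments:
  [0,3): 3 bp
  [3,13): 10 bp
  [13,19): 6 bp
  [19,27): 8 bp
  [27,32): 5 bp
  [32,46): 14 bp
  [46,52): 6 bp
  [52,59): 7 bp
  [59,70): 11 bp
  [70,83): 13 bp
  [83,90): 7 bp
  [90,100): 10 bp
  [100,104): 4 bp
  [104,118): 14 bp
  [118,123): 5 bp
  [123,139): 16 bp
  [139,147): 8 bp
  [147,159): 12 bp
  [159,166): 7 bp
  [166,175): 9 bp
  [175,185): 10 bp
  [185,189): 4 bp
  [189,203): 14 bp
  [203,214): 11 bp
  [214,227): 13 bp
  [227,234): 7 bp
  [234,245): 11 bp
  [245,258): 13 bp
  [258,262): 4 bp
  [262,267): 5 bp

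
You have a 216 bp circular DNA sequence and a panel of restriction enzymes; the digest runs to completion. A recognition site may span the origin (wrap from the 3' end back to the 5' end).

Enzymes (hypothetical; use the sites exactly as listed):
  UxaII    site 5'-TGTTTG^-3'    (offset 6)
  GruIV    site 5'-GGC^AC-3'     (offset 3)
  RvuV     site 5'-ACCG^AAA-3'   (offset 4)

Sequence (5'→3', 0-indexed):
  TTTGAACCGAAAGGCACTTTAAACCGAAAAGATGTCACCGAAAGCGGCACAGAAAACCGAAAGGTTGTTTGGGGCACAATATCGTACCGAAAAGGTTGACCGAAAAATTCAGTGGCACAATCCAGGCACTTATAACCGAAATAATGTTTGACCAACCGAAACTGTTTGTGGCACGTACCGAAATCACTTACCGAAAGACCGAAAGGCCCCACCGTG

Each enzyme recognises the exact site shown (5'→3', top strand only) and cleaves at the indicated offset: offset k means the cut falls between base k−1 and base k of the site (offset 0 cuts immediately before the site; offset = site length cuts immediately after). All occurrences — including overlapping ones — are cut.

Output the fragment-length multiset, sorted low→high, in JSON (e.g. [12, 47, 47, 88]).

Site scan:
  UxaII TGTTTG/6: at [65, 144, 162, 214] ⇒ [4, 71, 150, 168]
  GruIV GGCAC/3: at [12, 45, 72, 113, 124, 169] ⇒ [15, 48, 75, 116, 127, 172]
  RvuV ACCGAAA/4: at [5, 22, 36, 55, 85, 98, 134, 154, 176, 189, 197] ⇒ [9, 26, 40, 59, 89, 102, 138, 158, 180, 193, 201]

Pooled cuts: [4, 9, 15, 26, 40, 48, 59, 71, 75, 89, 102, 116, 127, 138, 150, 158, 168, 172, 180, 193, 201]

Fragments:
  4→9: 5 bp
  9→15: 6 bp
  15→26: 11 bp
  26→40: 14 bp
  40→48: 8 bp
  48→59: 11 bp
  59→71: 12 bp
  71→75: 4 bp
  75→89: 14 bp
  89→102: 13 bp
  102→116: 14 bp
  116→127: 11 bp
  127→138: 11 bp
  138→150: 12 bp
  150→158: 8 bp
  158→168: 10 bp
  168→172: 4 bp
  172→180: 8 bp
  180→193: 13 bp
  193→201: 8 bp
  201→4 (wrap): 216-201+4 = 19 bp

[4,4,5,6,8,8,8,8,10,11,11,11,11,12,12,13,13,14,14,14,19]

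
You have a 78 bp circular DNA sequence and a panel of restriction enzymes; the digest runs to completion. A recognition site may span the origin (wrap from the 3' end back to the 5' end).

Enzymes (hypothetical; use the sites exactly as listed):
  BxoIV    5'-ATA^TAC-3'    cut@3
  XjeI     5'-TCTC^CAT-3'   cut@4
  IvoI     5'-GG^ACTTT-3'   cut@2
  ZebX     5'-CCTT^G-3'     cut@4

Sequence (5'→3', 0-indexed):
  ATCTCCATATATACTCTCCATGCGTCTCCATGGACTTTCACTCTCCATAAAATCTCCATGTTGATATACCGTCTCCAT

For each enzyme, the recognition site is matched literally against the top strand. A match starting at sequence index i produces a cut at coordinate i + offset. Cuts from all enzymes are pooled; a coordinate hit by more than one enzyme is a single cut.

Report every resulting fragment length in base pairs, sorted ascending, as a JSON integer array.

Site scan:
  BxoIV (ATATAC, off=3): starts [8, 63] → cuts [11, 66]
  XjeI (TCTCCAT, off=4): starts [1, 14, 24, 41, 52, 71] → cuts [5, 18, 28, 45, 56, 75]
  IvoI (GGACTTT, off=2): starts [31] → cuts [33]
  ZebX (CCTTG, off=4): no sites

Pooled cuts: [5, 11, 18, 28, 33, 45, 56, 66, 75]

Fragments:
  5→11: 6 bp
  11→18: 7 bp
  18→28: 10 bp
  28→33: 5 bp
  33→45: 12 bp
  45→56: 11 bp
  56→66: 10 bp
  66→75: 9 bp
  75→5 (wrap): 78-75+5 = 8 bp

[5,6,7,8,9,10,10,11,12]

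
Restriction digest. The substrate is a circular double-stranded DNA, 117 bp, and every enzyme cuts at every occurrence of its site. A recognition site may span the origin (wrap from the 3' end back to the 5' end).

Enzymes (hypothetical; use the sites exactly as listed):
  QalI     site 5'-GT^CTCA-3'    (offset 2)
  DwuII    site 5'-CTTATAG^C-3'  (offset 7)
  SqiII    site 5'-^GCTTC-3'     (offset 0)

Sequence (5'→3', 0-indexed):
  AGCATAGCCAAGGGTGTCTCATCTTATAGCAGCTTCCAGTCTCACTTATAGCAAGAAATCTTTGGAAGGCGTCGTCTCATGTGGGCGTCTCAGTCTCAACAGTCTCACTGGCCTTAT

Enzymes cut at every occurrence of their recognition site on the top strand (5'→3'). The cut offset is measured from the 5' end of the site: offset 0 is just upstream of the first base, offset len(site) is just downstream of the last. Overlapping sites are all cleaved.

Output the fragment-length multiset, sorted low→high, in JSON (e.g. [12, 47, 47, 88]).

Scan for sites:
  QalI GTCTCA/2: at [15, 38, 73, 86, 92, 101] ⇒ [17, 40, 75, 88, 94, 103]
  DwuII CTTATAGC/7: at [22, 44, 112] ⇒ [2, 29, 51]
  SqiII GCTTC/0: at [31] ⇒ [31]

Pooled cuts: [2, 17, 29, 31, 40, 51, 75, 88, 94, 103]

Fragments:
  2→17: 15 bp
  17→29: 12 bp
  29→31: 2 bp
  31→40: 9 bp
  40→51: 11 bp
  51→75: 24 bp
  75→88: 13 bp
  88→94: 6 bp
  94→103: 9 bp
  103→2 (wrap): 117-103+2 = 16 bp

[2,6,9,9,11,12,13,15,16,24]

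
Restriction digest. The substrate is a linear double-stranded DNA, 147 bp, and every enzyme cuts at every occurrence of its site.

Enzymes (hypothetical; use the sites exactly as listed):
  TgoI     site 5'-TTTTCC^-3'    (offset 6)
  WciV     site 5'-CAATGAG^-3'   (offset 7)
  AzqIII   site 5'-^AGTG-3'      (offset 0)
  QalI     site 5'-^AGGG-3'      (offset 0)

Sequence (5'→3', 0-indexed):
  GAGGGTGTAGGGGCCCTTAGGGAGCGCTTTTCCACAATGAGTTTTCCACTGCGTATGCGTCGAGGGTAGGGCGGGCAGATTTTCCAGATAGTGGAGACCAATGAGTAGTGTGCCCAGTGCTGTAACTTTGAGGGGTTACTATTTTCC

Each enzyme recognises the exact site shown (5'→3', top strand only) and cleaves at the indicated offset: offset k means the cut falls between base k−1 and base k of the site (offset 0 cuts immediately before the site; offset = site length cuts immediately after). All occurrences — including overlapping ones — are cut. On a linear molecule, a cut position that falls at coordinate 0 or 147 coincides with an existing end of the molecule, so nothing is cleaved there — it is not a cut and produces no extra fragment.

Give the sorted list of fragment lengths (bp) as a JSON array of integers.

[1,1,4,5,6,7,8,9,10,15,15,15,16,17,18]

Per-enzyme occurrences:
  TgoI (TTTTCC, off=6): starts [27, 41, 79, 141] → cuts [33, 47, 85] (position 147 is a terminus of the linear molecule — no cut)
  WciV (CAATGAG, off=7): starts [34, 98] → cuts [41, 105]
  AzqIII (AGTG, off=0): starts [89, 106, 115] → cuts [89, 106, 115]
  QalI (AGGG, off=0): starts [1, 8, 18, 62, 67, 130] → cuts [1, 8, 18, 62, 67, 130]

All cut coordinates (distinct, sorted): [1, 8, 18, 33, 41, 47, 62, 67, 85, 89, 105, 106, 115, 130]

Fragment lengths:
  [0,1): 1 bp
  [1,8): 7 bp
  [8,18): 10 bp
  [18,33): 15 bp
  [33,41): 8 bp
  [41,47): 6 bp
  [47,62): 15 bp
  [62,67): 5 bp
  [67,85): 18 bp
  [85,89): 4 bp
  [89,105): 16 bp
  [105,106): 1 bp
  [106,115): 9 bp
  [115,130): 15 bp
  [130,147): 17 bp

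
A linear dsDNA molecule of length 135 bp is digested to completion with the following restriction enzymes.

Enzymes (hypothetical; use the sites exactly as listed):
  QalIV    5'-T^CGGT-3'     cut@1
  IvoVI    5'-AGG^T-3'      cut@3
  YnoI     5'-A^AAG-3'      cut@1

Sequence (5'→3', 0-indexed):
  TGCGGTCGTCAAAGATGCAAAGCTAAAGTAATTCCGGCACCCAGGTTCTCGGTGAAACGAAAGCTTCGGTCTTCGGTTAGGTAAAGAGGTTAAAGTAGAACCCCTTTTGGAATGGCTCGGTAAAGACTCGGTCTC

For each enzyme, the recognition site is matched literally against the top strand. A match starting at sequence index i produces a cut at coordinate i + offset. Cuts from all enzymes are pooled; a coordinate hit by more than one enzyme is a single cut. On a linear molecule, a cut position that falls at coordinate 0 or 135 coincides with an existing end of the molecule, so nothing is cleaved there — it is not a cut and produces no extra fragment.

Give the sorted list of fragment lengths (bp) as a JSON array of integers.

[2,3,4,5,6,6,6,6,7,7,8,8,11,11,20,25]

Scan for sites:
  QalIV (TCGGT, off=1): starts [48, 65, 72, 116, 127] → cuts [49, 66, 73, 117, 128]
  IvoVI (AGGT, off=3): starts [42, 78, 86] → cuts [45, 81, 89]
  YnoI (AAAG, off=1): starts [10, 18, 24, 59, 82, 91, 121] → cuts [11, 19, 25, 60, 83, 92, 122]

Pooled cuts: [11, 19, 25, 45, 49, 60, 66, 73, 81, 83, 89, 92, 117, 122, 128]

Fragments:
  [0,11): 11 bp
  [11,19): 8 bp
  [19,25): 6 bp
  [25,45): 20 bp
  [45,49): 4 bp
  [49,60): 11 bp
  [60,66): 6 bp
  [66,73): 7 bp
  [73,81): 8 bp
  [81,83): 2 bp
  [83,89): 6 bp
  [89,92): 3 bp
  [92,117): 25 bp
  [117,122): 5 bp
  [122,128): 6 bp
  [128,135): 7 bp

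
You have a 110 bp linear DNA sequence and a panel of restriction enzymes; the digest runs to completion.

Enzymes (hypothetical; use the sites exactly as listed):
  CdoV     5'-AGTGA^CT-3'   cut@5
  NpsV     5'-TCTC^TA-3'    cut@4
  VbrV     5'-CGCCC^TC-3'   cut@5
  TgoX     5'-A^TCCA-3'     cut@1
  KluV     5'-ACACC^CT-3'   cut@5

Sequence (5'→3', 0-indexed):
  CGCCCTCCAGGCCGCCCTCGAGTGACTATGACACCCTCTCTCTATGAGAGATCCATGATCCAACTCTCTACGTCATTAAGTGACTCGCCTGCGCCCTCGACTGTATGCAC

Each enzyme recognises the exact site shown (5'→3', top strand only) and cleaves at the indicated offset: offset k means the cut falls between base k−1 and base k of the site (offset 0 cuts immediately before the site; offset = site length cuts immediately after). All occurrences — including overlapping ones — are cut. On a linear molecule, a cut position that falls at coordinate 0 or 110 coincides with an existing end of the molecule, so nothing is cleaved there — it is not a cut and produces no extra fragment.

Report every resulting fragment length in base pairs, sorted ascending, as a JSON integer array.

[5,7,7,8,9,10,10,12,13,14,15]

Site scan:
  CdoV (AGTGACT, off=5): starts [20, 78] → cuts [25, 83]
  NpsV (TCTCTA, off=4): starts [38, 64] → cuts [42, 68]
  VbrV (CGCCCTC, off=5): starts [0, 12, 91] → cuts [5, 17, 96]
  TgoX (ATCCA, off=1): starts [50, 57] → cuts [51, 58]
  KluV (ACACCCT, off=5): starts [30] → cuts [35]

Pooled cuts: [5, 17, 25, 35, 42, 51, 58, 68, 83, 96]

Fragment lengths:
  [0,5): 5 bp
  [5,17): 12 bp
  [17,25): 8 bp
  [25,35): 10 bp
  [35,42): 7 bp
  [42,51): 9 bp
  [51,58): 7 bp
  [58,68): 10 bp
  [68,83): 15 bp
  [83,96): 13 bp
  [96,110): 14 bp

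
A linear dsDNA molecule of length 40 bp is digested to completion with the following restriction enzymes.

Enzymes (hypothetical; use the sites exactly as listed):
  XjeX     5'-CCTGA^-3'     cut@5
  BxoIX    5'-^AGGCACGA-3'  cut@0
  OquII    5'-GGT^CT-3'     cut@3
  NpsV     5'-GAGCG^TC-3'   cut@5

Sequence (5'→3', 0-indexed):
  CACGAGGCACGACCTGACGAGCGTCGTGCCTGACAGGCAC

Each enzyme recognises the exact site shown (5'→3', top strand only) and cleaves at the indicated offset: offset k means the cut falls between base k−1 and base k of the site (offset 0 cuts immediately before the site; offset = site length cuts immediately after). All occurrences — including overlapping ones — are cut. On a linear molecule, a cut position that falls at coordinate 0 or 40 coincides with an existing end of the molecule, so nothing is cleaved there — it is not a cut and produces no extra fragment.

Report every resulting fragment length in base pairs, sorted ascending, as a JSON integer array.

Per-enzyme occurrences:
  XjeX (CCTGA, off=5): starts [12, 28] → cuts [17, 33]
  BxoIX (AGGCACGA, off=0): starts [4] → cuts [4]
  OquII (GGTCT, off=3): no sites
  NpsV (GAGCGTC, off=5): starts [18] → cuts [23]

All cut coordinates (distinct, sorted): [4, 17, 23, 33]

Fragments:
  [0,4): 4 bp
  [4,17): 13 bp
  [17,23): 6 bp
  [23,33): 10 bp
  [33,40): 7 bp

[4,6,7,10,13]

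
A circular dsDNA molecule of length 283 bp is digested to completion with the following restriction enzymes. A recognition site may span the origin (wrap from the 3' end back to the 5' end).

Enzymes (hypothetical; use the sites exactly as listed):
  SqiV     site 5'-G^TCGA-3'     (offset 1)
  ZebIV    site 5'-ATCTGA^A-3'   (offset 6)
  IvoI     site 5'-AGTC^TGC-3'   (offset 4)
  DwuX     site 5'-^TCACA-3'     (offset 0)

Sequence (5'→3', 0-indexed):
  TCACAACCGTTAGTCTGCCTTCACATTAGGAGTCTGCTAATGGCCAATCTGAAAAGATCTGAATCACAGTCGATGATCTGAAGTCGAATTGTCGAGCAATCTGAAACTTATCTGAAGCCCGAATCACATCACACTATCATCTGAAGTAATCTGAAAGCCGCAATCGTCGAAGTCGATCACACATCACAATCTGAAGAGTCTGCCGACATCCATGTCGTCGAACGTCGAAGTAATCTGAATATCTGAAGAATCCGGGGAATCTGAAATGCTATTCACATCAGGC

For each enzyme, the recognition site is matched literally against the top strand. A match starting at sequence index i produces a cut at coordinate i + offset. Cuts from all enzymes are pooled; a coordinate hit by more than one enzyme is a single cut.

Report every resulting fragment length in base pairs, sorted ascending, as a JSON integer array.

Scan for sites:
  SqiV (GTCGA, off=1): starts [68, 82, 90, 165, 171, 216, 223] → cuts [69, 83, 91, 166, 172, 217, 224]
  ZebIV (ATCTGAA, off=6): starts [46, 56, 75, 98, 109, 138, 148, 188, 232, 240, 258] → cuts [52, 62, 81, 104, 115, 144, 154, 194, 238, 246, 264]
  IvoI (AGTCTGC, off=4): starts [11, 30, 196] → cuts [15, 34, 200]
  DwuX (TCACA, off=0): starts [0, 20, 63, 123, 128, 176, 183, 272] → cuts [0, 20, 63, 123, 128, 176, 183, 272]

All cut coordinates (distinct, sorted): [0, 15, 20, 34, 52, 62, 63, 69, 81, 83, 91, 104, 115, 123, 128, 144, 154, 166, 172, 176, 183, 194, 200, 217, 224, 238, 246, 264, 272]

Fragments:
  0→15: 15 bp
  15→20: 5 bp
  20→34: 14 bp
  34→52: 18 bp
  52→62: 10 bp
  62→63: 1 bp
  63→69: 6 bp
  69→81: 12 bp
  81→83: 2 bp
  83→91: 8 bp
  91→104: 13 bp
  104→115: 11 bp
  115→123: 8 bp
  123→128: 5 bp
  128→144: 16 bp
  144→154: 10 bp
  154→166: 12 bp
  166→172: 6 bp
  172→176: 4 bp
  176→183: 7 bp
  183→194: 11 bp
  194→200: 6 bp
  200→217: 17 bp
  217→224: 7 bp
  224→238: 14 bp
  238→246: 8 bp
  246→264: 18 bp
  264→272: 8 bp
  272→0 (wrap): 283-272+0 = 11 bp

[1,2,4,5,5,6,6,6,7,7,8,8,8,8,10,10,11,11,11,12,12,13,14,14,15,16,17,18,18]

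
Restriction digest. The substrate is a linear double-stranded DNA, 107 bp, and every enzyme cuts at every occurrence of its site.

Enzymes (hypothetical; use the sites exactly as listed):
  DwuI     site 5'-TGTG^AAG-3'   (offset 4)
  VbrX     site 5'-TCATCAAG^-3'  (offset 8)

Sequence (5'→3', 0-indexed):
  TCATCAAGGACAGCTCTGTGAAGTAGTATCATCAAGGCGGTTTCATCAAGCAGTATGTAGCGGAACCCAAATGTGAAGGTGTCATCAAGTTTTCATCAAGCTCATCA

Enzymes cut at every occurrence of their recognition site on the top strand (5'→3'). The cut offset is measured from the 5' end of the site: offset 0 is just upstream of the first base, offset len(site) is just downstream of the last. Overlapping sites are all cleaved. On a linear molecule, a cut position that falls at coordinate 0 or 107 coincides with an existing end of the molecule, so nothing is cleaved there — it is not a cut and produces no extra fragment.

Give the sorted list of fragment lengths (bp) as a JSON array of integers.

[7,8,11,12,14,14,16,25]

Scan for sites:
  DwuI (TGTGAAG, off=4): starts [16, 71] → cuts [20, 75]
  VbrX (TCATCAAG, off=8): starts [0, 28, 42, 81, 92] → cuts [8, 36, 50, 89, 100]

All cut coordinates (distinct, sorted): [8, 20, 36, 50, 75, 89, 100]

Fragment lengths:
  [0,8): 8 bp
  [8,20): 12 bp
  [20,36): 16 bp
  [36,50): 14 bp
  [50,75): 25 bp
  [75,89): 14 bp
  [89,100): 11 bp
  [100,107): 7 bp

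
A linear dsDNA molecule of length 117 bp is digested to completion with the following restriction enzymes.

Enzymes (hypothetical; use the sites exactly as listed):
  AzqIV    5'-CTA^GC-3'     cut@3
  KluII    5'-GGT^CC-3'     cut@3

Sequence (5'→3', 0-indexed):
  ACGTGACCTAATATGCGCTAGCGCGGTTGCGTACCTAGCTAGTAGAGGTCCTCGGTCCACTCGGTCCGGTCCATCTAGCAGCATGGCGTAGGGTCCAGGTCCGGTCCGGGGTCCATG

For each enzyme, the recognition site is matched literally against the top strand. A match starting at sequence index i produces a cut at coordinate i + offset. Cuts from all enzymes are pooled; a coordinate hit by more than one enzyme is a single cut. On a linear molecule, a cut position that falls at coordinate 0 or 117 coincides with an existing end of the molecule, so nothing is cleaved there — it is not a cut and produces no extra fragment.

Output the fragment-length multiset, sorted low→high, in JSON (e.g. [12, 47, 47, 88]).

[5,5,5,6,7,7,7,9,12,17,17,20]

Site scan:
  AzqIV (CTAGC, off=3): starts [17, 34, 74] → cuts [20, 37, 77]
  KluII (GGTCC, off=3): starts [46, 53, 62, 67, 91, 97, 102, 109] → cuts [49, 56, 65, 70, 94, 100, 105, 112]

Pooled cuts: [20, 37, 49, 56, 65, 70, 77, 94, 100, 105, 112]

Fragment lengths:
  [0,20): 20 bp
  [20,37): 17 bp
  [37,49): 12 bp
  [49,56): 7 bp
  [56,65): 9 bp
  [65,70): 5 bp
  [70,77): 7 bp
  [77,94): 17 bp
  [94,100): 6 bp
  [100,105): 5 bp
  [105,112): 7 bp
  [112,117): 5 bp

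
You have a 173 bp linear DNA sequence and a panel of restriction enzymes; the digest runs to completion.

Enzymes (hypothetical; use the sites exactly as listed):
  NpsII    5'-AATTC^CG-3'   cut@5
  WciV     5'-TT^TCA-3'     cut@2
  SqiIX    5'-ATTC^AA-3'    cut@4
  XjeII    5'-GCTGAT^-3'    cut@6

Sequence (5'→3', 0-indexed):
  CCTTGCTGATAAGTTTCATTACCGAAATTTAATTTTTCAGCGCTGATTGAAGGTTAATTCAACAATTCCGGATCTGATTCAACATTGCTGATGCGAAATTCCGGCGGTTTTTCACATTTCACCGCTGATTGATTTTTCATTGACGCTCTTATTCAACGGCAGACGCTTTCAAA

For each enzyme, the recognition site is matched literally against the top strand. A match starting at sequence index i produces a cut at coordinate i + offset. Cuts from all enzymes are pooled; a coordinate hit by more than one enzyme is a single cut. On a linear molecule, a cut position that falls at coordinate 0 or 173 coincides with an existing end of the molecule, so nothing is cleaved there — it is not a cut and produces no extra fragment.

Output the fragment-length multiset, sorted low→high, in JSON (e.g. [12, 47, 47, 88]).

[5,5,7,7,8,9,10,10,11,11,12,12,13,14,18,21]

Scan for sites:
  NpsII AATTCCG/5: at [63, 96] ⇒ [68, 101]
  WciV TTTCA/2: at [13, 34, 109, 116, 134, 166] ⇒ [15, 36, 111, 118, 136, 168]
  SqiIX ATTCAA/4: at [56, 76, 150] ⇒ [60, 80, 154]
  XjeII GCTGAT/6: at [4, 41, 86, 123] ⇒ [10, 47, 92, 129]

All cut coordinates (distinct, sorted): [10, 15, 36, 47, 60, 68, 80, 92, 101, 111, 118, 129, 136, 154, 168]

Fragment lengths:
  [0,10): 10 bp
  [10,15): 5 bp
  [15,36): 21 bp
  [36,47): 11 bp
  [47,60): 13 bp
  [60,68): 8 bp
  [68,80): 12 bp
  [80,92): 12 bp
  [92,101): 9 bp
  [101,111): 10 bp
  [111,118): 7 bp
  [118,129): 11 bp
  [129,136): 7 bp
  [136,154): 18 bp
  [154,168): 14 bp
  [168,173): 5 bp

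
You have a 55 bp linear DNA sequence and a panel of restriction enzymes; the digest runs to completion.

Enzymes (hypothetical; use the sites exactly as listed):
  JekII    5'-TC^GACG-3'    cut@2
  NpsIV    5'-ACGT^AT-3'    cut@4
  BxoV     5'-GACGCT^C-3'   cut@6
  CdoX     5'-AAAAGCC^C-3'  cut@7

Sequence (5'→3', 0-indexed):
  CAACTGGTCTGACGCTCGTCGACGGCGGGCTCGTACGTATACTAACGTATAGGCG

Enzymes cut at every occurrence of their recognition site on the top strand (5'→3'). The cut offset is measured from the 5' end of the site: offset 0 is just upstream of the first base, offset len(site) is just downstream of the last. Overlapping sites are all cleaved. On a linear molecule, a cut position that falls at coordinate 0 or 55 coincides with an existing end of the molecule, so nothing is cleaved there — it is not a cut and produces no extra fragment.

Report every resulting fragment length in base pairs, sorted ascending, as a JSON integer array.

[4,7,10,16,18]

Per-enzyme occurrences:
  JekII (TCGACG, off=2): starts [18] → cuts [20]
  NpsIV (ACGTAT, off=4): starts [34, 44] → cuts [38, 48]
  BxoV (GACGCTC, off=6): starts [10] → cuts [16]
  CdoX (AAAAGCCC, off=7): no sites

Pooled cuts: [16, 20, 38, 48]

Fragment lengths:
  [0,16): 16 bp
  [16,20): 4 bp
  [20,38): 18 bp
  [38,48): 10 bp
  [48,55): 7 bp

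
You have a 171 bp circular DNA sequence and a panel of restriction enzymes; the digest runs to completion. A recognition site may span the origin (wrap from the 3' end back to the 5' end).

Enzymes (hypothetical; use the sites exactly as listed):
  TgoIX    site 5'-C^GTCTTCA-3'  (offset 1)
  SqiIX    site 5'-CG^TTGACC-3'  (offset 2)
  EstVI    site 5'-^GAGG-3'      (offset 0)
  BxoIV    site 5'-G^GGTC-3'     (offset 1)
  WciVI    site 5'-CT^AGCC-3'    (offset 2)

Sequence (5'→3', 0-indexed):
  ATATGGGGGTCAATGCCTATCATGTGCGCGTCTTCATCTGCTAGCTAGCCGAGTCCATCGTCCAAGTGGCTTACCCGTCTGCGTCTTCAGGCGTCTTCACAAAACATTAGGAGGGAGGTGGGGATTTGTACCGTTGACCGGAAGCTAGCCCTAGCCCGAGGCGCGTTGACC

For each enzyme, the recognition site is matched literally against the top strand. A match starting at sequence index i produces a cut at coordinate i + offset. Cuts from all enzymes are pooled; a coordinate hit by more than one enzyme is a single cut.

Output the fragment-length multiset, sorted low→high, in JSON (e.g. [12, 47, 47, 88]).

[4,5,6,8,10,13,13,17,18,19,22,36]

Site scan:
  TgoIX (CGTCTTCA, off=1): starts [28, 81, 91] → cuts [29, 82, 92]
  SqiIX (CGTTGACC, off=2): starts [131, 163] → cuts [133, 165]
  EstVI (GAGG, off=0): starts [110, 114, 157] → cuts [110, 114, 157]
  BxoIV (GGGTC, off=1): starts [6] → cuts [7]
  WciVI (CTAGCC, off=2): starts [44, 144, 150] → cuts [46, 146, 152]

Pooled cuts: [7, 29, 46, 82, 92, 110, 114, 133, 146, 152, 157, 165]

Fragments:
  7→29: 22 bp
  29→46: 17 bp
  46→82: 36 bp
  82→92: 10 bp
  92→110: 18 bp
  110→114: 4 bp
  114→133: 19 bp
  133→146: 13 bp
  146→152: 6 bp
  152→157: 5 bp
  157→165: 8 bp
  165→7 (wrap): 171-165+7 = 13 bp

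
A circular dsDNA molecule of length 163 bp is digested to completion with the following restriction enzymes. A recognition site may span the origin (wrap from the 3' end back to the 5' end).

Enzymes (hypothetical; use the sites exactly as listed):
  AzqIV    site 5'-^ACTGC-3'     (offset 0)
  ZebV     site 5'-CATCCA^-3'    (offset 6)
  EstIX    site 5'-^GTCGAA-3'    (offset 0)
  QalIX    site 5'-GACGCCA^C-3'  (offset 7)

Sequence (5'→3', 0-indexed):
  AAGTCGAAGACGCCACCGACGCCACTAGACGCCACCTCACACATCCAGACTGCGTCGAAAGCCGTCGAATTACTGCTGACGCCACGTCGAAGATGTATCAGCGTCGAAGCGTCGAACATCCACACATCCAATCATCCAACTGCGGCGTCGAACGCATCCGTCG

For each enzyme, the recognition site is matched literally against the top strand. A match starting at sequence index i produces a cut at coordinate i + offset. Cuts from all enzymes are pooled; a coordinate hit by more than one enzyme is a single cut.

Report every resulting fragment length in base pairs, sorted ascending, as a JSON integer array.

Per-enzyme occurrences:
  AzqIV (ACTGC, off=0): starts [48, 71, 138] → cuts [48, 71, 138]
  ZebV (CATCCA, off=6): starts [41, 116, 124, 132] → cuts [47, 122, 130, 138]
  EstIX (GTCGAA, off=0): starts [2, 53, 63, 85, 102, 110, 146, 159] → cuts [2, 53, 63, 85, 102, 110, 146, 159]
  QalIX (GACGCCAC, off=7): starts [8, 17, 27, 77] → cuts [15, 24, 34, 84]

All cut coordinates (distinct, sorted): [2, 15, 24, 34, 47, 48, 53, 63, 71, 84, 85, 102, 110, 122, 130, 138, 146, 159]

Fragments:
  2→15: 13 bp
  15→24: 9 bp
  24→34: 10 bp
  34→47: 13 bp
  47→48: 1 bp
  48→53: 5 bp
  53→63: 10 bp
  63→71: 8 bp
  71→84: 13 bp
  84→85: 1 bp
  85→102: 17 bp
  102→110: 8 bp
  110→122: 12 bp
  122→130: 8 bp
  130→138: 8 bp
  138→146: 8 bp
  146→159: 13 bp
  159→2 (wrap): 163-159+2 = 6 bp

[1,1,5,6,8,8,8,8,8,9,10,10,12,13,13,13,13,17]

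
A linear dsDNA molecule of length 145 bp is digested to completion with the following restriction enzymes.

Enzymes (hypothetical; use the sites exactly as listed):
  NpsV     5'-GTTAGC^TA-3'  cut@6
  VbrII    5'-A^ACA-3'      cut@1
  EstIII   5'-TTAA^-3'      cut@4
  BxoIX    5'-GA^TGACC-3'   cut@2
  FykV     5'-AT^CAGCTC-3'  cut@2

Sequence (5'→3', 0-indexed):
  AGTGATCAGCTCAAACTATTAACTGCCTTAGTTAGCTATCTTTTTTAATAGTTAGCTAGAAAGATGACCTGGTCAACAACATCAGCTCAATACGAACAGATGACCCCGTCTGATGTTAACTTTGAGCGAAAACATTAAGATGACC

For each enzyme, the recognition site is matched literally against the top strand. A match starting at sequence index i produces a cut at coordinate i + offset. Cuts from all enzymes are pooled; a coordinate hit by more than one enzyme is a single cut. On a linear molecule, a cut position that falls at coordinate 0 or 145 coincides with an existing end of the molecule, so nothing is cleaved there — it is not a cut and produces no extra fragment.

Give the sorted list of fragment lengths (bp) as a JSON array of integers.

[2,3,4,5,5,6,7,8,8,11,12,12,13,14,16,19]

Site scan:
  NpsV GTTAGCTA/6: at [30, 50] ⇒ [36, 56]
  VbrII AACA/1: at [74, 77, 94, 130] ⇒ [75, 78, 95, 131]
  EstIII TTAA/4: at [18, 44, 115, 134] ⇒ [22, 48, 119, 138]
  BxoIX GATGACC/2: at [62, 98, 138] ⇒ [64, 100, 140]
  FykV ATCAGCTC/2: at [4, 80] ⇒ [6, 82]

All cut coordinates (distinct, sorted): [6, 22, 36, 48, 56, 64, 75, 78, 82, 95, 100, 119, 131, 138, 140]

Fragment lengths:
  [0,6): 6 bp
  [6,22): 16 bp
  [22,36): 14 bp
  [36,48): 12 bp
  [48,56): 8 bp
  [56,64): 8 bp
  [64,75): 11 bp
  [75,78): 3 bp
  [78,82): 4 bp
  [82,95): 13 bp
  [95,100): 5 bp
  [100,119): 19 bp
  [119,131): 12 bp
  [131,138): 7 bp
  [138,140): 2 bp
  [140,145): 5 bp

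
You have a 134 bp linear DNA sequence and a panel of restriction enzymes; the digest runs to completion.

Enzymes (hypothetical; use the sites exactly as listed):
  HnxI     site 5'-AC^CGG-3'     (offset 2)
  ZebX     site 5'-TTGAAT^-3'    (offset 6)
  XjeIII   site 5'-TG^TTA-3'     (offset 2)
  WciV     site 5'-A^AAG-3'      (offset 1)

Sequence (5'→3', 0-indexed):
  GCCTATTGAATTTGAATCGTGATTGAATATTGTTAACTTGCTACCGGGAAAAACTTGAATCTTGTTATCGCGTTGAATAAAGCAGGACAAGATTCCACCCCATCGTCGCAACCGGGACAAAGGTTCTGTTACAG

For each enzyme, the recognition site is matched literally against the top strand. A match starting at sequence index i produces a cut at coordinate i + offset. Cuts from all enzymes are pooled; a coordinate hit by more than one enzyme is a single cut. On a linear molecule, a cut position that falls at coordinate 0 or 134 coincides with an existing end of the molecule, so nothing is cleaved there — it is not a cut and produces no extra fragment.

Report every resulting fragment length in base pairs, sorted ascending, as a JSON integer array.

[1,4,4,6,6,7,9,11,11,12,14,16,33]

Per-enzyme occurrences:
  HnxI (ACCGG, off=2): starts [42, 110] → cuts [44, 112]
  ZebX (TTGAAT, off=6): starts [5, 11, 22, 54, 72] → cuts [11, 17, 28, 60, 78]
  XjeIII (TGTTA, off=2): starts [30, 62, 126] → cuts [32, 64, 128]
  WciV (AAAG, off=1): starts [78, 118] → cuts [79, 119]

All cut coordinates (distinct, sorted): [11, 17, 28, 32, 44, 60, 64, 78, 79, 112, 119, 128]

Fragments:
  [0,11): 11 bp
  [11,17): 6 bp
  [17,28): 11 bp
  [28,32): 4 bp
  [32,44): 12 bp
  [44,60): 16 bp
  [60,64): 4 bp
  [64,78): 14 bp
  [78,79): 1 bp
  [79,112): 33 bp
  [112,119): 7 bp
  [119,128): 9 bp
  [128,134): 6 bp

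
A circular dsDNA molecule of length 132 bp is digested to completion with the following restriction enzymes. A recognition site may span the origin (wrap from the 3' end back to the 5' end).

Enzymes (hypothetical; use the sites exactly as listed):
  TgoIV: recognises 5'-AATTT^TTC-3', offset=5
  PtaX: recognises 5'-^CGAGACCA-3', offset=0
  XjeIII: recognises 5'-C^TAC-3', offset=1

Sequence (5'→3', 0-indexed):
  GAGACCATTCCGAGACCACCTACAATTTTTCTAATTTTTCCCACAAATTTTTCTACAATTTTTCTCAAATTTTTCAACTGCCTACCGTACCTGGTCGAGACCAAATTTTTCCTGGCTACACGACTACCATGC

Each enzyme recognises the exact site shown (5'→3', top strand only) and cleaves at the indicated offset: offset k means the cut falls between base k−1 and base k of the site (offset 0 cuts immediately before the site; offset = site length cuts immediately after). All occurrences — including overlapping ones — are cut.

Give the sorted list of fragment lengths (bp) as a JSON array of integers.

[3,7,8,8,8,8,9,10,10,11,11,13,13,13]

Site scan:
  TgoIV AATTTTTC/5: at [23, 32, 45, 56, 67, 103] ⇒ [28, 37, 50, 61, 72, 108]
  PtaX CGAGACCA/0: at [10, 95, 131] ⇒ [10, 95, 131]
  XjeIII CTAC/1: at [19, 52, 81, 115, 123] ⇒ [20, 53, 82, 116, 124]

Pooled cuts: [10, 20, 28, 37, 50, 53, 61, 72, 82, 95, 108, 116, 124, 131]

Fragment lengths:
  10→20: 10 bp
  20→28: 8 bp
  28→37: 9 bp
  37→50: 13 bp
  50→53: 3 bp
  53→61: 8 bp
  61→72: 11 bp
  72→82: 10 bp
  82→95: 13 bp
  95→108: 13 bp
  108→116: 8 bp
  116→124: 8 bp
  124→131: 7 bp
  131→10 (wrap): 132-131+10 = 11 bp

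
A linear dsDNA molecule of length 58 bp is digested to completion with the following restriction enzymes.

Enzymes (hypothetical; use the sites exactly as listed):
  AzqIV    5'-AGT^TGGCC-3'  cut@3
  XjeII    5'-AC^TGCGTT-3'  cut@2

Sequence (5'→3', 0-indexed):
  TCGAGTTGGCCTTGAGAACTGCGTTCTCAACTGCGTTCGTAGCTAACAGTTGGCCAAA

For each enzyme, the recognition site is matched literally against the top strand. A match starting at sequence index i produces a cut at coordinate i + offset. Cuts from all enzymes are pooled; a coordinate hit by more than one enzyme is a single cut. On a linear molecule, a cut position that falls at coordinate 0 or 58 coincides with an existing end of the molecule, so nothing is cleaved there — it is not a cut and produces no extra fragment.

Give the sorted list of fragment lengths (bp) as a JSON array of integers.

Site scan:
  AzqIV (AGTTGGCC, off=3): starts [3, 47] → cuts [6, 50]
  XjeII (ACTGCGTT, off=2): starts [17, 29] → cuts [19, 31]

Pooled cuts: [6, 19, 31, 50]

Fragments:
  [0,6): 6 bp
  [6,19): 13 bp
  [19,31): 12 bp
  [31,50): 19 bp
  [50,58): 8 bp

[6,8,12,13,19]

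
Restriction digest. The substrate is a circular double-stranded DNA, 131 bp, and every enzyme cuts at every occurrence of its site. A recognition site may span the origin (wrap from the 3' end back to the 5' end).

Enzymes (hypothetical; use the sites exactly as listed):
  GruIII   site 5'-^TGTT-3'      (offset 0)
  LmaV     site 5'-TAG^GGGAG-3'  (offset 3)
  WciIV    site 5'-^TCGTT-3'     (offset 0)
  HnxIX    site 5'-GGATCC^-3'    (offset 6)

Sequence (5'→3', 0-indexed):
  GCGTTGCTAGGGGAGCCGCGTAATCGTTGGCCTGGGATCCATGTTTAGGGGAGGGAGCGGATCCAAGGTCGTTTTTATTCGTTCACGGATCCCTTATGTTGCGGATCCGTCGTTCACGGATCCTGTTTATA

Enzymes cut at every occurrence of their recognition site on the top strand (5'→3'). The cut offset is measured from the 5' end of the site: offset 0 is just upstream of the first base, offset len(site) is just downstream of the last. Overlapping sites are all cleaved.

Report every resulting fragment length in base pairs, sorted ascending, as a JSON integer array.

Per-enzyme occurrences:
  GruIII (TGTT, off=0): starts [41, 96, 123] → cuts [41, 96, 123]
  LmaV (TAGGGGAG, off=3): starts [7, 45] → cuts [10, 48]
  WciIV (TCGTT, off=0): starts [23, 68, 78, 109] → cuts [23, 68, 78, 109]
  HnxIX (GGATCC, off=6): starts [34, 58, 86, 102, 117] → cuts [40, 64, 92, 108, 123]

All cut coordinates (distinct, sorted): [10, 23, 40, 41, 48, 64, 68, 78, 92, 96, 108, 109, 123]

Fragment lengths:
  10→23: 13 bp
  23→40: 17 bp
  40→41: 1 bp
  41→48: 7 bp
  48→64: 16 bp
  64→68: 4 bp
  68→78: 10 bp
  78→92: 14 bp
  92→96: 4 bp
  96→108: 12 bp
  108→109: 1 bp
  109→123: 14 bp
  123→10 (wrap): 131-123+10 = 18 bp

[1,1,4,4,7,10,12,13,14,14,16,17,18]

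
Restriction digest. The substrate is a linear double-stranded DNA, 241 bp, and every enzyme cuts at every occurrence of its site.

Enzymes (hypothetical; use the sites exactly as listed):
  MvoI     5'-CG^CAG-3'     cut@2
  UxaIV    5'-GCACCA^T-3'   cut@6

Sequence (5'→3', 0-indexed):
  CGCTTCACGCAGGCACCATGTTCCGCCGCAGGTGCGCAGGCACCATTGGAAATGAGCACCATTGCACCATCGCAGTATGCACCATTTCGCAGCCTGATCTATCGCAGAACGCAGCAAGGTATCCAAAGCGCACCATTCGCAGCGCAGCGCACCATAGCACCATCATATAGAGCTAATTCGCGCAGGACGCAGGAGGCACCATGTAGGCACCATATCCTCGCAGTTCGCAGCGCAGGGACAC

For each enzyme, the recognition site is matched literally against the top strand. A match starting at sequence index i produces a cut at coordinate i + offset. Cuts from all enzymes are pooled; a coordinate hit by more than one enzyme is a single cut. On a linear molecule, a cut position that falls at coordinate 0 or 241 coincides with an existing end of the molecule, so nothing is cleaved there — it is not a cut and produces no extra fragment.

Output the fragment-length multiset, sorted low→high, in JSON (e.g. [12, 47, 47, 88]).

[3,4,5,5,5,7,7,7,8,8,8,8,9,9,9,9,10,10,11,12,12,15,16,20,24]

Per-enzyme occurrences:
  MvoI CGCAG/2: at [7, 26, 34, 70, 87, 102, 109, 137, 142, 180, 187, 218, 225, 230] ⇒ [9, 28, 36, 72, 89, 104, 111, 139, 144, 182, 189, 220, 227, 232]
  UxaIV GCACCAT/6: at [12, 39, 55, 63, 78, 129, 148, 156, 195, 206] ⇒ [18, 45, 61, 69, 84, 135, 154, 162, 201, 212]

Pooled cuts: [9, 18, 28, 36, 45, 61, 69, 72, 84, 89, 104, 111, 135, 139, 144, 154, 162, 182, 189, 201, 212, 220, 227, 232]

Fragment lengths:
  [0,9): 9 bp
  [9,18): 9 bp
  [18,28): 10 bp
  [28,36): 8 bp
  [36,45): 9 bp
  [45,61): 16 bp
  [61,69): 8 bp
  [69,72): 3 bp
  [72,84): 12 bp
  [84,89): 5 bp
  [89,104): 15 bp
  [104,111): 7 bp
  [111,135): 24 bp
  [135,139): 4 bp
  [139,144): 5 bp
  [144,154): 10 bp
  [154,162): 8 bp
  [162,182): 20 bp
  [182,189): 7 bp
  [189,201): 12 bp
  [201,212): 11 bp
  [212,220): 8 bp
  [220,227): 7 bp
  [227,232): 5 bp
  [232,241): 9 bp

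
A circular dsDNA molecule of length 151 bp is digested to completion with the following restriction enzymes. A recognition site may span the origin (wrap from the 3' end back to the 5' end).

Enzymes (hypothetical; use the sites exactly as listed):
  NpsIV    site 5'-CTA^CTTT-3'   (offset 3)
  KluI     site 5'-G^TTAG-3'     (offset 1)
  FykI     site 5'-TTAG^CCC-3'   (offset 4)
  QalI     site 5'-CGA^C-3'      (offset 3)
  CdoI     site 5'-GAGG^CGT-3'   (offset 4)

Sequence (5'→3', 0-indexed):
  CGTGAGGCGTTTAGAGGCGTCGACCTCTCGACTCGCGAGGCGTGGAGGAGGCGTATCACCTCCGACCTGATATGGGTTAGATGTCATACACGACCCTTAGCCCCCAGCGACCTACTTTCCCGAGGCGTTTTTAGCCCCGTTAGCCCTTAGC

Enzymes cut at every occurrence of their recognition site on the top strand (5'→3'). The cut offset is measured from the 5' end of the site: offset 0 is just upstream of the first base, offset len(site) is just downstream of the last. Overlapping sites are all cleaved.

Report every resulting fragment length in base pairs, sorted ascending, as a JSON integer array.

[4,4,5,6,7,8,9,9,10,10,11,11,11,14,15,17]

Per-enzyme occurrences:
  NpsIV CTACTTT/3: at [111] ⇒ [114]
  KluI GTTAG/1: at [75, 138] ⇒ [76, 139]
  FykI TTAGCCC/4: at [96, 130, 139] ⇒ [100, 134, 143]
  QalI CGAC/3: at [20, 28, 62, 90, 107] ⇒ [23, 31, 65, 93, 110]
  CdoI GAGGCGT/4: at [3, 13, 36, 47, 121] ⇒ [7, 17, 40, 51, 125]

Pooled cuts: [7, 17, 23, 31, 40, 51, 65, 76, 93, 100, 110, 114, 125, 134, 139, 143]

Fragment lengths:
  7→17: 10 bp
  17→23: 6 bp
  23→31: 8 bp
  31→40: 9 bp
  40→51: 11 bp
  51→65: 14 bp
  65→76: 11 bp
  76→93: 17 bp
  93→100: 7 bp
  100→110: 10 bp
  110→114: 4 bp
  114→125: 11 bp
  125→134: 9 bp
  134→139: 5 bp
  139→143: 4 bp
  143→7 (wrap): 151-143+7 = 15 bp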